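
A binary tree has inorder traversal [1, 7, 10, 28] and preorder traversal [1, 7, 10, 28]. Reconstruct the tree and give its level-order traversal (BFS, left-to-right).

Inorder:  [1, 7, 10, 28]
Preorder: [1, 7, 10, 28]
Algorithm: preorder visits root first, so consume preorder in order;
for each root, split the current inorder slice at that value into
left-subtree inorder and right-subtree inorder, then recurse.
Recursive splits:
  root=1; inorder splits into left=[], right=[7, 10, 28]
  root=7; inorder splits into left=[], right=[10, 28]
  root=10; inorder splits into left=[], right=[28]
  root=28; inorder splits into left=[], right=[]
Reconstructed level-order: [1, 7, 10, 28]


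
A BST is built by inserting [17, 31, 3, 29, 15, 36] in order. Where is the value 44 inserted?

Starting tree (level order): [17, 3, 31, None, 15, 29, 36]
Insertion path: 17 -> 31 -> 36
Result: insert 44 as right child of 36
Final tree (level order): [17, 3, 31, None, 15, 29, 36, None, None, None, None, None, 44]


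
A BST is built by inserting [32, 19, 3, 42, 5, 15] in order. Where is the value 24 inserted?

Starting tree (level order): [32, 19, 42, 3, None, None, None, None, 5, None, 15]
Insertion path: 32 -> 19
Result: insert 24 as right child of 19
Final tree (level order): [32, 19, 42, 3, 24, None, None, None, 5, None, None, None, 15]


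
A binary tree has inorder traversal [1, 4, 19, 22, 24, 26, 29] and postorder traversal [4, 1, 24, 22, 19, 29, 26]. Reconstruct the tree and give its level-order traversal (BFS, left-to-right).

Inorder:   [1, 4, 19, 22, 24, 26, 29]
Postorder: [4, 1, 24, 22, 19, 29, 26]
Algorithm: postorder visits root last, so walk postorder right-to-left;
each value is the root of the current inorder slice — split it at that
value, recurse on the right subtree first, then the left.
Recursive splits:
  root=26; inorder splits into left=[1, 4, 19, 22, 24], right=[29]
  root=29; inorder splits into left=[], right=[]
  root=19; inorder splits into left=[1, 4], right=[22, 24]
  root=22; inorder splits into left=[], right=[24]
  root=24; inorder splits into left=[], right=[]
  root=1; inorder splits into left=[], right=[4]
  root=4; inorder splits into left=[], right=[]
Reconstructed level-order: [26, 19, 29, 1, 22, 4, 24]


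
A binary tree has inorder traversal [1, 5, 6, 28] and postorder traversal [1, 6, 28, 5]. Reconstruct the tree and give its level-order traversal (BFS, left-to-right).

Inorder:   [1, 5, 6, 28]
Postorder: [1, 6, 28, 5]
Algorithm: postorder visits root last, so walk postorder right-to-left;
each value is the root of the current inorder slice — split it at that
value, recurse on the right subtree first, then the left.
Recursive splits:
  root=5; inorder splits into left=[1], right=[6, 28]
  root=28; inorder splits into left=[6], right=[]
  root=6; inorder splits into left=[], right=[]
  root=1; inorder splits into left=[], right=[]
Reconstructed level-order: [5, 1, 28, 6]


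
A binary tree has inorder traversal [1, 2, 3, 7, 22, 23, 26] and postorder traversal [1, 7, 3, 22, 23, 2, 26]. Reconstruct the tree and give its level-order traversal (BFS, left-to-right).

Inorder:   [1, 2, 3, 7, 22, 23, 26]
Postorder: [1, 7, 3, 22, 23, 2, 26]
Algorithm: postorder visits root last, so walk postorder right-to-left;
each value is the root of the current inorder slice — split it at that
value, recurse on the right subtree first, then the left.
Recursive splits:
  root=26; inorder splits into left=[1, 2, 3, 7, 22, 23], right=[]
  root=2; inorder splits into left=[1], right=[3, 7, 22, 23]
  root=23; inorder splits into left=[3, 7, 22], right=[]
  root=22; inorder splits into left=[3, 7], right=[]
  root=3; inorder splits into left=[], right=[7]
  root=7; inorder splits into left=[], right=[]
  root=1; inorder splits into left=[], right=[]
Reconstructed level-order: [26, 2, 1, 23, 22, 3, 7]


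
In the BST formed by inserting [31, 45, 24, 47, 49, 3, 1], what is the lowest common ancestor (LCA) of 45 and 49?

Tree insertion order: [31, 45, 24, 47, 49, 3, 1]
Tree (level-order array): [31, 24, 45, 3, None, None, 47, 1, None, None, 49]
In a BST, the LCA of p=45, q=49 is the first node v on the
root-to-leaf path with p <= v <= q (go left if both < v, right if both > v).
Walk from root:
  at 31: both 45 and 49 > 31, go right
  at 45: 45 <= 45 <= 49, this is the LCA
LCA = 45


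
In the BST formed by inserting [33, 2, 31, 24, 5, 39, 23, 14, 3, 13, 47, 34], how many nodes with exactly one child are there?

Tree built from: [33, 2, 31, 24, 5, 39, 23, 14, 3, 13, 47, 34]
Tree (level-order array): [33, 2, 39, None, 31, 34, 47, 24, None, None, None, None, None, 5, None, 3, 23, None, None, 14, None, 13]
Rule: These are nodes with exactly 1 non-null child.
Per-node child counts:
  node 33: 2 child(ren)
  node 2: 1 child(ren)
  node 31: 1 child(ren)
  node 24: 1 child(ren)
  node 5: 2 child(ren)
  node 3: 0 child(ren)
  node 23: 1 child(ren)
  node 14: 1 child(ren)
  node 13: 0 child(ren)
  node 39: 2 child(ren)
  node 34: 0 child(ren)
  node 47: 0 child(ren)
Matching nodes: [2, 31, 24, 23, 14]
Count of nodes with exactly one child: 5


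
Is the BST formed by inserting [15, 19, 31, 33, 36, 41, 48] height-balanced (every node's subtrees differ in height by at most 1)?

Tree (level-order array): [15, None, 19, None, 31, None, 33, None, 36, None, 41, None, 48]
Definition: a tree is height-balanced if, at every node, |h(left) - h(right)| <= 1 (empty subtree has height -1).
Bottom-up per-node check:
  node 48: h_left=-1, h_right=-1, diff=0 [OK], height=0
  node 41: h_left=-1, h_right=0, diff=1 [OK], height=1
  node 36: h_left=-1, h_right=1, diff=2 [FAIL (|-1-1|=2 > 1)], height=2
  node 33: h_left=-1, h_right=2, diff=3 [FAIL (|-1-2|=3 > 1)], height=3
  node 31: h_left=-1, h_right=3, diff=4 [FAIL (|-1-3|=4 > 1)], height=4
  node 19: h_left=-1, h_right=4, diff=5 [FAIL (|-1-4|=5 > 1)], height=5
  node 15: h_left=-1, h_right=5, diff=6 [FAIL (|-1-5|=6 > 1)], height=6
Node 36 violates the condition: |-1 - 1| = 2 > 1.
Result: Not balanced


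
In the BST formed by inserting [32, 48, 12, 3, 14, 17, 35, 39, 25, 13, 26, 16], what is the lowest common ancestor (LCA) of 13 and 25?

Tree insertion order: [32, 48, 12, 3, 14, 17, 35, 39, 25, 13, 26, 16]
Tree (level-order array): [32, 12, 48, 3, 14, 35, None, None, None, 13, 17, None, 39, None, None, 16, 25, None, None, None, None, None, 26]
In a BST, the LCA of p=13, q=25 is the first node v on the
root-to-leaf path with p <= v <= q (go left if both < v, right if both > v).
Walk from root:
  at 32: both 13 and 25 < 32, go left
  at 12: both 13 and 25 > 12, go right
  at 14: 13 <= 14 <= 25, this is the LCA
LCA = 14


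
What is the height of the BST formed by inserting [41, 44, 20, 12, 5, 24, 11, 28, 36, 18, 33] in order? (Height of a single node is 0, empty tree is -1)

Insertion order: [41, 44, 20, 12, 5, 24, 11, 28, 36, 18, 33]
Tree (level-order array): [41, 20, 44, 12, 24, None, None, 5, 18, None, 28, None, 11, None, None, None, 36, None, None, 33]
Compute height bottom-up (empty subtree = -1):
  height(11) = 1 + max(-1, -1) = 0
  height(5) = 1 + max(-1, 0) = 1
  height(18) = 1 + max(-1, -1) = 0
  height(12) = 1 + max(1, 0) = 2
  height(33) = 1 + max(-1, -1) = 0
  height(36) = 1 + max(0, -1) = 1
  height(28) = 1 + max(-1, 1) = 2
  height(24) = 1 + max(-1, 2) = 3
  height(20) = 1 + max(2, 3) = 4
  height(44) = 1 + max(-1, -1) = 0
  height(41) = 1 + max(4, 0) = 5
Height = 5


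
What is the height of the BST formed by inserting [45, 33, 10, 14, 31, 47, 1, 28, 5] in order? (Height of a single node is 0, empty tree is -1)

Insertion order: [45, 33, 10, 14, 31, 47, 1, 28, 5]
Tree (level-order array): [45, 33, 47, 10, None, None, None, 1, 14, None, 5, None, 31, None, None, 28]
Compute height bottom-up (empty subtree = -1):
  height(5) = 1 + max(-1, -1) = 0
  height(1) = 1 + max(-1, 0) = 1
  height(28) = 1 + max(-1, -1) = 0
  height(31) = 1 + max(0, -1) = 1
  height(14) = 1 + max(-1, 1) = 2
  height(10) = 1 + max(1, 2) = 3
  height(33) = 1 + max(3, -1) = 4
  height(47) = 1 + max(-1, -1) = 0
  height(45) = 1 + max(4, 0) = 5
Height = 5


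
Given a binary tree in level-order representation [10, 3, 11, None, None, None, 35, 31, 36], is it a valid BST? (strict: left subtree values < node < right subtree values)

Level-order array: [10, 3, 11, None, None, None, 35, 31, 36]
Validate using subtree bounds (lo, hi): at each node, require lo < value < hi,
then recurse left with hi=value and right with lo=value.
Preorder trace (stopping at first violation):
  at node 10 with bounds (-inf, +inf): OK
  at node 3 with bounds (-inf, 10): OK
  at node 11 with bounds (10, +inf): OK
  at node 35 with bounds (11, +inf): OK
  at node 31 with bounds (11, 35): OK
  at node 36 with bounds (35, +inf): OK
No violation found at any node.
Result: Valid BST


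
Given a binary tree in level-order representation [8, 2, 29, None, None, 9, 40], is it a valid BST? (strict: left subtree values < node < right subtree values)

Level-order array: [8, 2, 29, None, None, 9, 40]
Validate using subtree bounds (lo, hi): at each node, require lo < value < hi,
then recurse left with hi=value and right with lo=value.
Preorder trace (stopping at first violation):
  at node 8 with bounds (-inf, +inf): OK
  at node 2 with bounds (-inf, 8): OK
  at node 29 with bounds (8, +inf): OK
  at node 9 with bounds (8, 29): OK
  at node 40 with bounds (29, +inf): OK
No violation found at any node.
Result: Valid BST


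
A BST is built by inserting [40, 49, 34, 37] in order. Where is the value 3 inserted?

Starting tree (level order): [40, 34, 49, None, 37]
Insertion path: 40 -> 34
Result: insert 3 as left child of 34
Final tree (level order): [40, 34, 49, 3, 37]


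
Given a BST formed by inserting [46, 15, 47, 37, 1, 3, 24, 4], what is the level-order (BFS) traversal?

Tree insertion order: [46, 15, 47, 37, 1, 3, 24, 4]
Tree (level-order array): [46, 15, 47, 1, 37, None, None, None, 3, 24, None, None, 4]
BFS from the root, enqueuing left then right child of each popped node:
  queue [46] -> pop 46, enqueue [15, 47], visited so far: [46]
  queue [15, 47] -> pop 15, enqueue [1, 37], visited so far: [46, 15]
  queue [47, 1, 37] -> pop 47, enqueue [none], visited so far: [46, 15, 47]
  queue [1, 37] -> pop 1, enqueue [3], visited so far: [46, 15, 47, 1]
  queue [37, 3] -> pop 37, enqueue [24], visited so far: [46, 15, 47, 1, 37]
  queue [3, 24] -> pop 3, enqueue [4], visited so far: [46, 15, 47, 1, 37, 3]
  queue [24, 4] -> pop 24, enqueue [none], visited so far: [46, 15, 47, 1, 37, 3, 24]
  queue [4] -> pop 4, enqueue [none], visited so far: [46, 15, 47, 1, 37, 3, 24, 4]
Result: [46, 15, 47, 1, 37, 3, 24, 4]


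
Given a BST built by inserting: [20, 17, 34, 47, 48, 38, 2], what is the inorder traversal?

Tree insertion order: [20, 17, 34, 47, 48, 38, 2]
Tree (level-order array): [20, 17, 34, 2, None, None, 47, None, None, 38, 48]
Inorder traversal: [2, 17, 20, 34, 38, 47, 48]


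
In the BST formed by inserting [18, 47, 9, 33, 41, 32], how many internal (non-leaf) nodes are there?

Tree built from: [18, 47, 9, 33, 41, 32]
Tree (level-order array): [18, 9, 47, None, None, 33, None, 32, 41]
Rule: An internal node has at least one child.
Per-node child counts:
  node 18: 2 child(ren)
  node 9: 0 child(ren)
  node 47: 1 child(ren)
  node 33: 2 child(ren)
  node 32: 0 child(ren)
  node 41: 0 child(ren)
Matching nodes: [18, 47, 33]
Count of internal (non-leaf) nodes: 3


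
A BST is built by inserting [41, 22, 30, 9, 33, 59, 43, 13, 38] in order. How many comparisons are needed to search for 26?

Search path for 26: 41 -> 22 -> 30
Found: False
Comparisons: 3


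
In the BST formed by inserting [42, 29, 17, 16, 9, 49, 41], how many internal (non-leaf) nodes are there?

Tree built from: [42, 29, 17, 16, 9, 49, 41]
Tree (level-order array): [42, 29, 49, 17, 41, None, None, 16, None, None, None, 9]
Rule: An internal node has at least one child.
Per-node child counts:
  node 42: 2 child(ren)
  node 29: 2 child(ren)
  node 17: 1 child(ren)
  node 16: 1 child(ren)
  node 9: 0 child(ren)
  node 41: 0 child(ren)
  node 49: 0 child(ren)
Matching nodes: [42, 29, 17, 16]
Count of internal (non-leaf) nodes: 4


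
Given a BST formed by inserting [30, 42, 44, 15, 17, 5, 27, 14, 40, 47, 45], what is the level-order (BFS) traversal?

Tree insertion order: [30, 42, 44, 15, 17, 5, 27, 14, 40, 47, 45]
Tree (level-order array): [30, 15, 42, 5, 17, 40, 44, None, 14, None, 27, None, None, None, 47, None, None, None, None, 45]
BFS from the root, enqueuing left then right child of each popped node:
  queue [30] -> pop 30, enqueue [15, 42], visited so far: [30]
  queue [15, 42] -> pop 15, enqueue [5, 17], visited so far: [30, 15]
  queue [42, 5, 17] -> pop 42, enqueue [40, 44], visited so far: [30, 15, 42]
  queue [5, 17, 40, 44] -> pop 5, enqueue [14], visited so far: [30, 15, 42, 5]
  queue [17, 40, 44, 14] -> pop 17, enqueue [27], visited so far: [30, 15, 42, 5, 17]
  queue [40, 44, 14, 27] -> pop 40, enqueue [none], visited so far: [30, 15, 42, 5, 17, 40]
  queue [44, 14, 27] -> pop 44, enqueue [47], visited so far: [30, 15, 42, 5, 17, 40, 44]
  queue [14, 27, 47] -> pop 14, enqueue [none], visited so far: [30, 15, 42, 5, 17, 40, 44, 14]
  queue [27, 47] -> pop 27, enqueue [none], visited so far: [30, 15, 42, 5, 17, 40, 44, 14, 27]
  queue [47] -> pop 47, enqueue [45], visited so far: [30, 15, 42, 5, 17, 40, 44, 14, 27, 47]
  queue [45] -> pop 45, enqueue [none], visited so far: [30, 15, 42, 5, 17, 40, 44, 14, 27, 47, 45]
Result: [30, 15, 42, 5, 17, 40, 44, 14, 27, 47, 45]


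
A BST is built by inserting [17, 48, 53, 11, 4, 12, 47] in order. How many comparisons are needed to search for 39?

Search path for 39: 17 -> 48 -> 47
Found: False
Comparisons: 3


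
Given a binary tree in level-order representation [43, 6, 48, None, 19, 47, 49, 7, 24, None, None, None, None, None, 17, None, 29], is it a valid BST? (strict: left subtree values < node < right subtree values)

Level-order array: [43, 6, 48, None, 19, 47, 49, 7, 24, None, None, None, None, None, 17, None, 29]
Validate using subtree bounds (lo, hi): at each node, require lo < value < hi,
then recurse left with hi=value and right with lo=value.
Preorder trace (stopping at first violation):
  at node 43 with bounds (-inf, +inf): OK
  at node 6 with bounds (-inf, 43): OK
  at node 19 with bounds (6, 43): OK
  at node 7 with bounds (6, 19): OK
  at node 17 with bounds (7, 19): OK
  at node 24 with bounds (19, 43): OK
  at node 29 with bounds (24, 43): OK
  at node 48 with bounds (43, +inf): OK
  at node 47 with bounds (43, 48): OK
  at node 49 with bounds (48, +inf): OK
No violation found at any node.
Result: Valid BST


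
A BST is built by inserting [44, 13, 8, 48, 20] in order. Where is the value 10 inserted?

Starting tree (level order): [44, 13, 48, 8, 20]
Insertion path: 44 -> 13 -> 8
Result: insert 10 as right child of 8
Final tree (level order): [44, 13, 48, 8, 20, None, None, None, 10]


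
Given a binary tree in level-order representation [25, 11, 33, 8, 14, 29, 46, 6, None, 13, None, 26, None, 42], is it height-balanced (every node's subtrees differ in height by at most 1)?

Tree (level-order array): [25, 11, 33, 8, 14, 29, 46, 6, None, 13, None, 26, None, 42]
Definition: a tree is height-balanced if, at every node, |h(left) - h(right)| <= 1 (empty subtree has height -1).
Bottom-up per-node check:
  node 6: h_left=-1, h_right=-1, diff=0 [OK], height=0
  node 8: h_left=0, h_right=-1, diff=1 [OK], height=1
  node 13: h_left=-1, h_right=-1, diff=0 [OK], height=0
  node 14: h_left=0, h_right=-1, diff=1 [OK], height=1
  node 11: h_left=1, h_right=1, diff=0 [OK], height=2
  node 26: h_left=-1, h_right=-1, diff=0 [OK], height=0
  node 29: h_left=0, h_right=-1, diff=1 [OK], height=1
  node 42: h_left=-1, h_right=-1, diff=0 [OK], height=0
  node 46: h_left=0, h_right=-1, diff=1 [OK], height=1
  node 33: h_left=1, h_right=1, diff=0 [OK], height=2
  node 25: h_left=2, h_right=2, diff=0 [OK], height=3
All nodes satisfy the balance condition.
Result: Balanced


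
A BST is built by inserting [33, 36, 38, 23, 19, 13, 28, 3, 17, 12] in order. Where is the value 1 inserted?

Starting tree (level order): [33, 23, 36, 19, 28, None, 38, 13, None, None, None, None, None, 3, 17, None, 12]
Insertion path: 33 -> 23 -> 19 -> 13 -> 3
Result: insert 1 as left child of 3
Final tree (level order): [33, 23, 36, 19, 28, None, 38, 13, None, None, None, None, None, 3, 17, 1, 12]


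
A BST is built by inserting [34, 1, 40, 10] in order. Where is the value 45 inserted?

Starting tree (level order): [34, 1, 40, None, 10]
Insertion path: 34 -> 40
Result: insert 45 as right child of 40
Final tree (level order): [34, 1, 40, None, 10, None, 45]


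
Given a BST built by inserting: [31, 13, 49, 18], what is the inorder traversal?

Tree insertion order: [31, 13, 49, 18]
Tree (level-order array): [31, 13, 49, None, 18]
Inorder traversal: [13, 18, 31, 49]


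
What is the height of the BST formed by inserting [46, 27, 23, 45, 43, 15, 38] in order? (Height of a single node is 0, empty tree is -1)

Insertion order: [46, 27, 23, 45, 43, 15, 38]
Tree (level-order array): [46, 27, None, 23, 45, 15, None, 43, None, None, None, 38]
Compute height bottom-up (empty subtree = -1):
  height(15) = 1 + max(-1, -1) = 0
  height(23) = 1 + max(0, -1) = 1
  height(38) = 1 + max(-1, -1) = 0
  height(43) = 1 + max(0, -1) = 1
  height(45) = 1 + max(1, -1) = 2
  height(27) = 1 + max(1, 2) = 3
  height(46) = 1 + max(3, -1) = 4
Height = 4


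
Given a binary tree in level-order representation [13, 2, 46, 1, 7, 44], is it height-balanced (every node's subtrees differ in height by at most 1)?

Tree (level-order array): [13, 2, 46, 1, 7, 44]
Definition: a tree is height-balanced if, at every node, |h(left) - h(right)| <= 1 (empty subtree has height -1).
Bottom-up per-node check:
  node 1: h_left=-1, h_right=-1, diff=0 [OK], height=0
  node 7: h_left=-1, h_right=-1, diff=0 [OK], height=0
  node 2: h_left=0, h_right=0, diff=0 [OK], height=1
  node 44: h_left=-1, h_right=-1, diff=0 [OK], height=0
  node 46: h_left=0, h_right=-1, diff=1 [OK], height=1
  node 13: h_left=1, h_right=1, diff=0 [OK], height=2
All nodes satisfy the balance condition.
Result: Balanced


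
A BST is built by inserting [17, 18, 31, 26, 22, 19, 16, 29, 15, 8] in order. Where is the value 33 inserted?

Starting tree (level order): [17, 16, 18, 15, None, None, 31, 8, None, 26, None, None, None, 22, 29, 19]
Insertion path: 17 -> 18 -> 31
Result: insert 33 as right child of 31
Final tree (level order): [17, 16, 18, 15, None, None, 31, 8, None, 26, 33, None, None, 22, 29, None, None, 19]


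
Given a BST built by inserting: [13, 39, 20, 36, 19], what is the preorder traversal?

Tree insertion order: [13, 39, 20, 36, 19]
Tree (level-order array): [13, None, 39, 20, None, 19, 36]
Preorder traversal: [13, 39, 20, 19, 36]


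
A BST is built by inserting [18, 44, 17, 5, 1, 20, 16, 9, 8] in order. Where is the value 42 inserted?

Starting tree (level order): [18, 17, 44, 5, None, 20, None, 1, 16, None, None, None, None, 9, None, 8]
Insertion path: 18 -> 44 -> 20
Result: insert 42 as right child of 20
Final tree (level order): [18, 17, 44, 5, None, 20, None, 1, 16, None, 42, None, None, 9, None, None, None, 8]


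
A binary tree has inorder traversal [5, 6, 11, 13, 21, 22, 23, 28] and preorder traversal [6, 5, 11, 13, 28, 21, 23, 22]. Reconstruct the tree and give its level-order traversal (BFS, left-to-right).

Inorder:  [5, 6, 11, 13, 21, 22, 23, 28]
Preorder: [6, 5, 11, 13, 28, 21, 23, 22]
Algorithm: preorder visits root first, so consume preorder in order;
for each root, split the current inorder slice at that value into
left-subtree inorder and right-subtree inorder, then recurse.
Recursive splits:
  root=6; inorder splits into left=[5], right=[11, 13, 21, 22, 23, 28]
  root=5; inorder splits into left=[], right=[]
  root=11; inorder splits into left=[], right=[13, 21, 22, 23, 28]
  root=13; inorder splits into left=[], right=[21, 22, 23, 28]
  root=28; inorder splits into left=[21, 22, 23], right=[]
  root=21; inorder splits into left=[], right=[22, 23]
  root=23; inorder splits into left=[22], right=[]
  root=22; inorder splits into left=[], right=[]
Reconstructed level-order: [6, 5, 11, 13, 28, 21, 23, 22]


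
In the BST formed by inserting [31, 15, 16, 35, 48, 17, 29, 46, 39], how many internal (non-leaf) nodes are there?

Tree built from: [31, 15, 16, 35, 48, 17, 29, 46, 39]
Tree (level-order array): [31, 15, 35, None, 16, None, 48, None, 17, 46, None, None, 29, 39]
Rule: An internal node has at least one child.
Per-node child counts:
  node 31: 2 child(ren)
  node 15: 1 child(ren)
  node 16: 1 child(ren)
  node 17: 1 child(ren)
  node 29: 0 child(ren)
  node 35: 1 child(ren)
  node 48: 1 child(ren)
  node 46: 1 child(ren)
  node 39: 0 child(ren)
Matching nodes: [31, 15, 16, 17, 35, 48, 46]
Count of internal (non-leaf) nodes: 7


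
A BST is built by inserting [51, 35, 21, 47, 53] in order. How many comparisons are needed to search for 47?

Search path for 47: 51 -> 35 -> 47
Found: True
Comparisons: 3


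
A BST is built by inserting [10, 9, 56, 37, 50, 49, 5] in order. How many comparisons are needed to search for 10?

Search path for 10: 10
Found: True
Comparisons: 1


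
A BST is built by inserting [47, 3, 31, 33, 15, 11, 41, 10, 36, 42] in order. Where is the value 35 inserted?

Starting tree (level order): [47, 3, None, None, 31, 15, 33, 11, None, None, 41, 10, None, 36, 42]
Insertion path: 47 -> 3 -> 31 -> 33 -> 41 -> 36
Result: insert 35 as left child of 36
Final tree (level order): [47, 3, None, None, 31, 15, 33, 11, None, None, 41, 10, None, 36, 42, None, None, 35]


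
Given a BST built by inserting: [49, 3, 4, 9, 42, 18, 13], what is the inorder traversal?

Tree insertion order: [49, 3, 4, 9, 42, 18, 13]
Tree (level-order array): [49, 3, None, None, 4, None, 9, None, 42, 18, None, 13]
Inorder traversal: [3, 4, 9, 13, 18, 42, 49]


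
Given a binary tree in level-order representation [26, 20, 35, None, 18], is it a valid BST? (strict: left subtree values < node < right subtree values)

Level-order array: [26, 20, 35, None, 18]
Validate using subtree bounds (lo, hi): at each node, require lo < value < hi,
then recurse left with hi=value and right with lo=value.
Preorder trace (stopping at first violation):
  at node 26 with bounds (-inf, +inf): OK
  at node 20 with bounds (-inf, 26): OK
  at node 18 with bounds (20, 26): VIOLATION
Node 18 violates its bound: not (20 < 18 < 26).
Result: Not a valid BST


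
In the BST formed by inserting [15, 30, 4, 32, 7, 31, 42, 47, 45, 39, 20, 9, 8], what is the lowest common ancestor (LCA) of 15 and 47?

Tree insertion order: [15, 30, 4, 32, 7, 31, 42, 47, 45, 39, 20, 9, 8]
Tree (level-order array): [15, 4, 30, None, 7, 20, 32, None, 9, None, None, 31, 42, 8, None, None, None, 39, 47, None, None, None, None, 45]
In a BST, the LCA of p=15, q=47 is the first node v on the
root-to-leaf path with p <= v <= q (go left if both < v, right if both > v).
Walk from root:
  at 15: 15 <= 15 <= 47, this is the LCA
LCA = 15


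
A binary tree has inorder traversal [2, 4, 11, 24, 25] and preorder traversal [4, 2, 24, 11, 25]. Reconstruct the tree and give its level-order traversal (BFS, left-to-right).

Inorder:  [2, 4, 11, 24, 25]
Preorder: [4, 2, 24, 11, 25]
Algorithm: preorder visits root first, so consume preorder in order;
for each root, split the current inorder slice at that value into
left-subtree inorder and right-subtree inorder, then recurse.
Recursive splits:
  root=4; inorder splits into left=[2], right=[11, 24, 25]
  root=2; inorder splits into left=[], right=[]
  root=24; inorder splits into left=[11], right=[25]
  root=11; inorder splits into left=[], right=[]
  root=25; inorder splits into left=[], right=[]
Reconstructed level-order: [4, 2, 24, 11, 25]


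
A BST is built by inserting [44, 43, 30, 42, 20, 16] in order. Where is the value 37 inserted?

Starting tree (level order): [44, 43, None, 30, None, 20, 42, 16]
Insertion path: 44 -> 43 -> 30 -> 42
Result: insert 37 as left child of 42
Final tree (level order): [44, 43, None, 30, None, 20, 42, 16, None, 37]


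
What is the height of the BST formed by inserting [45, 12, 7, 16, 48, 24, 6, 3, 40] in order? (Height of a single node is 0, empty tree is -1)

Insertion order: [45, 12, 7, 16, 48, 24, 6, 3, 40]
Tree (level-order array): [45, 12, 48, 7, 16, None, None, 6, None, None, 24, 3, None, None, 40]
Compute height bottom-up (empty subtree = -1):
  height(3) = 1 + max(-1, -1) = 0
  height(6) = 1 + max(0, -1) = 1
  height(7) = 1 + max(1, -1) = 2
  height(40) = 1 + max(-1, -1) = 0
  height(24) = 1 + max(-1, 0) = 1
  height(16) = 1 + max(-1, 1) = 2
  height(12) = 1 + max(2, 2) = 3
  height(48) = 1 + max(-1, -1) = 0
  height(45) = 1 + max(3, 0) = 4
Height = 4


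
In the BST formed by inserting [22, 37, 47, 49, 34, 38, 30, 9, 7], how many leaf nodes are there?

Tree built from: [22, 37, 47, 49, 34, 38, 30, 9, 7]
Tree (level-order array): [22, 9, 37, 7, None, 34, 47, None, None, 30, None, 38, 49]
Rule: A leaf has 0 children.
Per-node child counts:
  node 22: 2 child(ren)
  node 9: 1 child(ren)
  node 7: 0 child(ren)
  node 37: 2 child(ren)
  node 34: 1 child(ren)
  node 30: 0 child(ren)
  node 47: 2 child(ren)
  node 38: 0 child(ren)
  node 49: 0 child(ren)
Matching nodes: [7, 30, 38, 49]
Count of leaf nodes: 4


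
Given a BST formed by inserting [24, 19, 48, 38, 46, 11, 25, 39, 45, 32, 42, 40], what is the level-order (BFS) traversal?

Tree insertion order: [24, 19, 48, 38, 46, 11, 25, 39, 45, 32, 42, 40]
Tree (level-order array): [24, 19, 48, 11, None, 38, None, None, None, 25, 46, None, 32, 39, None, None, None, None, 45, 42, None, 40]
BFS from the root, enqueuing left then right child of each popped node:
  queue [24] -> pop 24, enqueue [19, 48], visited so far: [24]
  queue [19, 48] -> pop 19, enqueue [11], visited so far: [24, 19]
  queue [48, 11] -> pop 48, enqueue [38], visited so far: [24, 19, 48]
  queue [11, 38] -> pop 11, enqueue [none], visited so far: [24, 19, 48, 11]
  queue [38] -> pop 38, enqueue [25, 46], visited so far: [24, 19, 48, 11, 38]
  queue [25, 46] -> pop 25, enqueue [32], visited so far: [24, 19, 48, 11, 38, 25]
  queue [46, 32] -> pop 46, enqueue [39], visited so far: [24, 19, 48, 11, 38, 25, 46]
  queue [32, 39] -> pop 32, enqueue [none], visited so far: [24, 19, 48, 11, 38, 25, 46, 32]
  queue [39] -> pop 39, enqueue [45], visited so far: [24, 19, 48, 11, 38, 25, 46, 32, 39]
  queue [45] -> pop 45, enqueue [42], visited so far: [24, 19, 48, 11, 38, 25, 46, 32, 39, 45]
  queue [42] -> pop 42, enqueue [40], visited so far: [24, 19, 48, 11, 38, 25, 46, 32, 39, 45, 42]
  queue [40] -> pop 40, enqueue [none], visited so far: [24, 19, 48, 11, 38, 25, 46, 32, 39, 45, 42, 40]
Result: [24, 19, 48, 11, 38, 25, 46, 32, 39, 45, 42, 40]


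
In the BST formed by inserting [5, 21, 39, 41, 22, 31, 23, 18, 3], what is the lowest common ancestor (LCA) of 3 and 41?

Tree insertion order: [5, 21, 39, 41, 22, 31, 23, 18, 3]
Tree (level-order array): [5, 3, 21, None, None, 18, 39, None, None, 22, 41, None, 31, None, None, 23]
In a BST, the LCA of p=3, q=41 is the first node v on the
root-to-leaf path with p <= v <= q (go left if both < v, right if both > v).
Walk from root:
  at 5: 3 <= 5 <= 41, this is the LCA
LCA = 5


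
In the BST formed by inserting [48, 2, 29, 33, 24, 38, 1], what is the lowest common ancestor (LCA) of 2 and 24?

Tree insertion order: [48, 2, 29, 33, 24, 38, 1]
Tree (level-order array): [48, 2, None, 1, 29, None, None, 24, 33, None, None, None, 38]
In a BST, the LCA of p=2, q=24 is the first node v on the
root-to-leaf path with p <= v <= q (go left if both < v, right if both > v).
Walk from root:
  at 48: both 2 and 24 < 48, go left
  at 2: 2 <= 2 <= 24, this is the LCA
LCA = 2


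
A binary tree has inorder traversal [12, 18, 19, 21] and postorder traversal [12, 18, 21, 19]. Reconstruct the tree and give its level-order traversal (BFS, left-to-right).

Inorder:   [12, 18, 19, 21]
Postorder: [12, 18, 21, 19]
Algorithm: postorder visits root last, so walk postorder right-to-left;
each value is the root of the current inorder slice — split it at that
value, recurse on the right subtree first, then the left.
Recursive splits:
  root=19; inorder splits into left=[12, 18], right=[21]
  root=21; inorder splits into left=[], right=[]
  root=18; inorder splits into left=[12], right=[]
  root=12; inorder splits into left=[], right=[]
Reconstructed level-order: [19, 18, 21, 12]


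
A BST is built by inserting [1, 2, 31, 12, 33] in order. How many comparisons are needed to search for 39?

Search path for 39: 1 -> 2 -> 31 -> 33
Found: False
Comparisons: 4


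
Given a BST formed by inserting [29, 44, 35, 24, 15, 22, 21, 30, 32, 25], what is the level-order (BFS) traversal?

Tree insertion order: [29, 44, 35, 24, 15, 22, 21, 30, 32, 25]
Tree (level-order array): [29, 24, 44, 15, 25, 35, None, None, 22, None, None, 30, None, 21, None, None, 32]
BFS from the root, enqueuing left then right child of each popped node:
  queue [29] -> pop 29, enqueue [24, 44], visited so far: [29]
  queue [24, 44] -> pop 24, enqueue [15, 25], visited so far: [29, 24]
  queue [44, 15, 25] -> pop 44, enqueue [35], visited so far: [29, 24, 44]
  queue [15, 25, 35] -> pop 15, enqueue [22], visited so far: [29, 24, 44, 15]
  queue [25, 35, 22] -> pop 25, enqueue [none], visited so far: [29, 24, 44, 15, 25]
  queue [35, 22] -> pop 35, enqueue [30], visited so far: [29, 24, 44, 15, 25, 35]
  queue [22, 30] -> pop 22, enqueue [21], visited so far: [29, 24, 44, 15, 25, 35, 22]
  queue [30, 21] -> pop 30, enqueue [32], visited so far: [29, 24, 44, 15, 25, 35, 22, 30]
  queue [21, 32] -> pop 21, enqueue [none], visited so far: [29, 24, 44, 15, 25, 35, 22, 30, 21]
  queue [32] -> pop 32, enqueue [none], visited so far: [29, 24, 44, 15, 25, 35, 22, 30, 21, 32]
Result: [29, 24, 44, 15, 25, 35, 22, 30, 21, 32]


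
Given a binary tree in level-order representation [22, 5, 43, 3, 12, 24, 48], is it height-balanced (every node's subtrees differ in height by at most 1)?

Tree (level-order array): [22, 5, 43, 3, 12, 24, 48]
Definition: a tree is height-balanced if, at every node, |h(left) - h(right)| <= 1 (empty subtree has height -1).
Bottom-up per-node check:
  node 3: h_left=-1, h_right=-1, diff=0 [OK], height=0
  node 12: h_left=-1, h_right=-1, diff=0 [OK], height=0
  node 5: h_left=0, h_right=0, diff=0 [OK], height=1
  node 24: h_left=-1, h_right=-1, diff=0 [OK], height=0
  node 48: h_left=-1, h_right=-1, diff=0 [OK], height=0
  node 43: h_left=0, h_right=0, diff=0 [OK], height=1
  node 22: h_left=1, h_right=1, diff=0 [OK], height=2
All nodes satisfy the balance condition.
Result: Balanced


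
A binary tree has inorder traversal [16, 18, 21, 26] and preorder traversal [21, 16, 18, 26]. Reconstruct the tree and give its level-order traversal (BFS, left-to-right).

Inorder:  [16, 18, 21, 26]
Preorder: [21, 16, 18, 26]
Algorithm: preorder visits root first, so consume preorder in order;
for each root, split the current inorder slice at that value into
left-subtree inorder and right-subtree inorder, then recurse.
Recursive splits:
  root=21; inorder splits into left=[16, 18], right=[26]
  root=16; inorder splits into left=[], right=[18]
  root=18; inorder splits into left=[], right=[]
  root=26; inorder splits into left=[], right=[]
Reconstructed level-order: [21, 16, 26, 18]


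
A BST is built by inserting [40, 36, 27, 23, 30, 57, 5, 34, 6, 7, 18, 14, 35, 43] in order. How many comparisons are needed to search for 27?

Search path for 27: 40 -> 36 -> 27
Found: True
Comparisons: 3


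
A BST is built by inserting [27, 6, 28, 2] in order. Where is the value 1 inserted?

Starting tree (level order): [27, 6, 28, 2]
Insertion path: 27 -> 6 -> 2
Result: insert 1 as left child of 2
Final tree (level order): [27, 6, 28, 2, None, None, None, 1]


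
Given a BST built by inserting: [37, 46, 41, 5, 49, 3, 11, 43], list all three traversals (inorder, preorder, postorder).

Tree insertion order: [37, 46, 41, 5, 49, 3, 11, 43]
Tree (level-order array): [37, 5, 46, 3, 11, 41, 49, None, None, None, None, None, 43]
Inorder (L, root, R): [3, 5, 11, 37, 41, 43, 46, 49]
Preorder (root, L, R): [37, 5, 3, 11, 46, 41, 43, 49]
Postorder (L, R, root): [3, 11, 5, 43, 41, 49, 46, 37]


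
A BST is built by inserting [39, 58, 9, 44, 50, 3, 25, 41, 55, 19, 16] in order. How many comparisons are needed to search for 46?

Search path for 46: 39 -> 58 -> 44 -> 50
Found: False
Comparisons: 4


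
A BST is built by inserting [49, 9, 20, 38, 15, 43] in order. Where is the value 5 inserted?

Starting tree (level order): [49, 9, None, None, 20, 15, 38, None, None, None, 43]
Insertion path: 49 -> 9
Result: insert 5 as left child of 9
Final tree (level order): [49, 9, None, 5, 20, None, None, 15, 38, None, None, None, 43]


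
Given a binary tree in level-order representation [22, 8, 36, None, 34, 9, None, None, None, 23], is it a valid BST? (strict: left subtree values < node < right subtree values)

Level-order array: [22, 8, 36, None, 34, 9, None, None, None, 23]
Validate using subtree bounds (lo, hi): at each node, require lo < value < hi,
then recurse left with hi=value and right with lo=value.
Preorder trace (stopping at first violation):
  at node 22 with bounds (-inf, +inf): OK
  at node 8 with bounds (-inf, 22): OK
  at node 34 with bounds (8, 22): VIOLATION
Node 34 violates its bound: not (8 < 34 < 22).
Result: Not a valid BST


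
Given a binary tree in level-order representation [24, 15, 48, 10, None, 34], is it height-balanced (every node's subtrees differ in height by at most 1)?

Tree (level-order array): [24, 15, 48, 10, None, 34]
Definition: a tree is height-balanced if, at every node, |h(left) - h(right)| <= 1 (empty subtree has height -1).
Bottom-up per-node check:
  node 10: h_left=-1, h_right=-1, diff=0 [OK], height=0
  node 15: h_left=0, h_right=-1, diff=1 [OK], height=1
  node 34: h_left=-1, h_right=-1, diff=0 [OK], height=0
  node 48: h_left=0, h_right=-1, diff=1 [OK], height=1
  node 24: h_left=1, h_right=1, diff=0 [OK], height=2
All nodes satisfy the balance condition.
Result: Balanced


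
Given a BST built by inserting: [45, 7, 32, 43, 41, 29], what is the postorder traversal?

Tree insertion order: [45, 7, 32, 43, 41, 29]
Tree (level-order array): [45, 7, None, None, 32, 29, 43, None, None, 41]
Postorder traversal: [29, 41, 43, 32, 7, 45]


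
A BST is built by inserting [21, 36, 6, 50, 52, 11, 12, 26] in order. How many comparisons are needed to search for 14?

Search path for 14: 21 -> 6 -> 11 -> 12
Found: False
Comparisons: 4


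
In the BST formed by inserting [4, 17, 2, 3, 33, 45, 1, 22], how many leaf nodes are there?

Tree built from: [4, 17, 2, 3, 33, 45, 1, 22]
Tree (level-order array): [4, 2, 17, 1, 3, None, 33, None, None, None, None, 22, 45]
Rule: A leaf has 0 children.
Per-node child counts:
  node 4: 2 child(ren)
  node 2: 2 child(ren)
  node 1: 0 child(ren)
  node 3: 0 child(ren)
  node 17: 1 child(ren)
  node 33: 2 child(ren)
  node 22: 0 child(ren)
  node 45: 0 child(ren)
Matching nodes: [1, 3, 22, 45]
Count of leaf nodes: 4


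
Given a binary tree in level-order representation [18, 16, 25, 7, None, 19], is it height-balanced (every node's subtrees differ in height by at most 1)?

Tree (level-order array): [18, 16, 25, 7, None, 19]
Definition: a tree is height-balanced if, at every node, |h(left) - h(right)| <= 1 (empty subtree has height -1).
Bottom-up per-node check:
  node 7: h_left=-1, h_right=-1, diff=0 [OK], height=0
  node 16: h_left=0, h_right=-1, diff=1 [OK], height=1
  node 19: h_left=-1, h_right=-1, diff=0 [OK], height=0
  node 25: h_left=0, h_right=-1, diff=1 [OK], height=1
  node 18: h_left=1, h_right=1, diff=0 [OK], height=2
All nodes satisfy the balance condition.
Result: Balanced


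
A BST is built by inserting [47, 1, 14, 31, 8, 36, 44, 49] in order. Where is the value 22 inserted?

Starting tree (level order): [47, 1, 49, None, 14, None, None, 8, 31, None, None, None, 36, None, 44]
Insertion path: 47 -> 1 -> 14 -> 31
Result: insert 22 as left child of 31
Final tree (level order): [47, 1, 49, None, 14, None, None, 8, 31, None, None, 22, 36, None, None, None, 44]


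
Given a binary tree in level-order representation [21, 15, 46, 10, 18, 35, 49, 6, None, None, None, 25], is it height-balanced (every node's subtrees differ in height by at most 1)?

Tree (level-order array): [21, 15, 46, 10, 18, 35, 49, 6, None, None, None, 25]
Definition: a tree is height-balanced if, at every node, |h(left) - h(right)| <= 1 (empty subtree has height -1).
Bottom-up per-node check:
  node 6: h_left=-1, h_right=-1, diff=0 [OK], height=0
  node 10: h_left=0, h_right=-1, diff=1 [OK], height=1
  node 18: h_left=-1, h_right=-1, diff=0 [OK], height=0
  node 15: h_left=1, h_right=0, diff=1 [OK], height=2
  node 25: h_left=-1, h_right=-1, diff=0 [OK], height=0
  node 35: h_left=0, h_right=-1, diff=1 [OK], height=1
  node 49: h_left=-1, h_right=-1, diff=0 [OK], height=0
  node 46: h_left=1, h_right=0, diff=1 [OK], height=2
  node 21: h_left=2, h_right=2, diff=0 [OK], height=3
All nodes satisfy the balance condition.
Result: Balanced


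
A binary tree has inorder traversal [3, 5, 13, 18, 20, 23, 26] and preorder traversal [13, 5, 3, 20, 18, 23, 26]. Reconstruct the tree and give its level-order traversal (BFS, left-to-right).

Inorder:  [3, 5, 13, 18, 20, 23, 26]
Preorder: [13, 5, 3, 20, 18, 23, 26]
Algorithm: preorder visits root first, so consume preorder in order;
for each root, split the current inorder slice at that value into
left-subtree inorder and right-subtree inorder, then recurse.
Recursive splits:
  root=13; inorder splits into left=[3, 5], right=[18, 20, 23, 26]
  root=5; inorder splits into left=[3], right=[]
  root=3; inorder splits into left=[], right=[]
  root=20; inorder splits into left=[18], right=[23, 26]
  root=18; inorder splits into left=[], right=[]
  root=23; inorder splits into left=[], right=[26]
  root=26; inorder splits into left=[], right=[]
Reconstructed level-order: [13, 5, 20, 3, 18, 23, 26]


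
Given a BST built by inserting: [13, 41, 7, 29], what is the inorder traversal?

Tree insertion order: [13, 41, 7, 29]
Tree (level-order array): [13, 7, 41, None, None, 29]
Inorder traversal: [7, 13, 29, 41]


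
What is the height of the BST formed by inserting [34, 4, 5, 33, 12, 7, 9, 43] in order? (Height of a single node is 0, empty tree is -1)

Insertion order: [34, 4, 5, 33, 12, 7, 9, 43]
Tree (level-order array): [34, 4, 43, None, 5, None, None, None, 33, 12, None, 7, None, None, 9]
Compute height bottom-up (empty subtree = -1):
  height(9) = 1 + max(-1, -1) = 0
  height(7) = 1 + max(-1, 0) = 1
  height(12) = 1 + max(1, -1) = 2
  height(33) = 1 + max(2, -1) = 3
  height(5) = 1 + max(-1, 3) = 4
  height(4) = 1 + max(-1, 4) = 5
  height(43) = 1 + max(-1, -1) = 0
  height(34) = 1 + max(5, 0) = 6
Height = 6


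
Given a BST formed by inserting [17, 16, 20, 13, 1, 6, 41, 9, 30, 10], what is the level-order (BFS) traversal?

Tree insertion order: [17, 16, 20, 13, 1, 6, 41, 9, 30, 10]
Tree (level-order array): [17, 16, 20, 13, None, None, 41, 1, None, 30, None, None, 6, None, None, None, 9, None, 10]
BFS from the root, enqueuing left then right child of each popped node:
  queue [17] -> pop 17, enqueue [16, 20], visited so far: [17]
  queue [16, 20] -> pop 16, enqueue [13], visited so far: [17, 16]
  queue [20, 13] -> pop 20, enqueue [41], visited so far: [17, 16, 20]
  queue [13, 41] -> pop 13, enqueue [1], visited so far: [17, 16, 20, 13]
  queue [41, 1] -> pop 41, enqueue [30], visited so far: [17, 16, 20, 13, 41]
  queue [1, 30] -> pop 1, enqueue [6], visited so far: [17, 16, 20, 13, 41, 1]
  queue [30, 6] -> pop 30, enqueue [none], visited so far: [17, 16, 20, 13, 41, 1, 30]
  queue [6] -> pop 6, enqueue [9], visited so far: [17, 16, 20, 13, 41, 1, 30, 6]
  queue [9] -> pop 9, enqueue [10], visited so far: [17, 16, 20, 13, 41, 1, 30, 6, 9]
  queue [10] -> pop 10, enqueue [none], visited so far: [17, 16, 20, 13, 41, 1, 30, 6, 9, 10]
Result: [17, 16, 20, 13, 41, 1, 30, 6, 9, 10]
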